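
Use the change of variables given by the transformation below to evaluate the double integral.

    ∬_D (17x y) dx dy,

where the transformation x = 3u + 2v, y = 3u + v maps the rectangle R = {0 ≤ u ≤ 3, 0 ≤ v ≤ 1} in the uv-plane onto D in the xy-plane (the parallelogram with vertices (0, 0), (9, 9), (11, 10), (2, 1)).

Compute the Jacobian determinant of (x, y) with respect to (u, v):

    ∂(x,y)/∂(u,v) = | 3  2 | = (3)(1) - (2)(3) = -3.
                   | 3  1 |

Its absolute value is |J| = 3 (the area scaling factor).

Substituting x = 3u + 2v, y = 3u + v into the integrand,

    17x y → 153u^2 + 153u v + 34v^2,

so the integral becomes

    ∬_R (153u^2 + 153u v + 34v^2) · |J| du dv = ∫_0^3 ∫_0^1 (459u^2 + 459u v + 102v^2) dv du.

Inner (v): 459u^2 + 459u/2 + 34.
Outer (u): 21063/4.

Therefore ∬_D (17x y) dx dy = 21063/4.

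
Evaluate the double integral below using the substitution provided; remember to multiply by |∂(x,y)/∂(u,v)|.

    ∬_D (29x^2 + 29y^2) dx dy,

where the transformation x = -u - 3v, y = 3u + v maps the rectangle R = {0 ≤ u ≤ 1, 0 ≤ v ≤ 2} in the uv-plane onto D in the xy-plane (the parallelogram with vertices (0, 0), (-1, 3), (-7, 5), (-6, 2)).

Compute the Jacobian determinant of (x, y) with respect to (u, v):

    ∂(x,y)/∂(u,v) = | -1  -3 | = (-1)(1) - (-3)(3) = 8.
                   | 3  1 |

Its absolute value is |J| = 8 (the area scaling factor).

Substituting x = -u - 3v, y = 3u + v into the integrand,

    29x^2 + 29y^2 → 290u^2 + 348u v + 290v^2,

so the integral becomes

    ∬_R (290u^2 + 348u v + 290v^2) · |J| du dv = ∫_0^1 ∫_0^2 (2320u^2 + 2784u v + 2320v^2) dv du.

Inner (v): 4640u^2 + 5568u + 18560/3.
Outer (u): 31552/3.

Therefore ∬_D (29x^2 + 29y^2) dx dy = 31552/3.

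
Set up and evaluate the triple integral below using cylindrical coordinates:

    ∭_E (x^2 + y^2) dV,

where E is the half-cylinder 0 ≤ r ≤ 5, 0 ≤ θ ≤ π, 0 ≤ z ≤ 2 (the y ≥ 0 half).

In cylindrical coordinates, x = r cos(θ), y = r sin(θ), z = z, and dV = r dr dθ dz.

The integrand becomes r^2, so

    ∭_E (x^2 + y^2) dV = ∫_{0}^{π} ∫_{0}^{5} ∫_{0}^{2} (r^2) · r dz dr dθ.

Inner (z): 2r^3.
Middle (r from 0 to 5): 625/2.
Outer (θ): 625π/2.

Therefore the triple integral equals 625π/2.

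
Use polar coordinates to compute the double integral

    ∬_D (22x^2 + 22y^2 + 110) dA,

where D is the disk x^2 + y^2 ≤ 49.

The region D is 0 ≤ r ≤ 7, 0 ≤ θ ≤ 2π in polar coordinates, where x = r cos(θ), y = r sin(θ), and dA = r dr dθ.

Under the substitution, the integrand becomes 22r^2 + 110, so

    ∬_D (22x^2 + 22y^2 + 110) dA = ∫_{0}^{2π} ∫_{0}^{7} (22r^2 + 110) · r dr dθ.

Inner integral (in r): ∫_{0}^{7} (22r^2 + 110) · r dr = 31801/2.

Outer integral (in θ): ∫_{0}^{2π} (31801/2) dθ = 31801π.

Therefore ∬_D (22x^2 + 22y^2 + 110) dA = 31801π.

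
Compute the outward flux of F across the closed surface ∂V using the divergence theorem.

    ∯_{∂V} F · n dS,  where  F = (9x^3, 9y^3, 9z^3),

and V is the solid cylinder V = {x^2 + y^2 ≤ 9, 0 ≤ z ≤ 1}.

By the divergence theorem,

    ∯_{∂V} F · n dS = ∭_V (∇ · F) dV.

Compute the divergence:
    ∇ · F = ∂F_x/∂x + ∂F_y/∂y + ∂F_z/∂z = 27x^2 + 27y^2 + 27z^2.

In cylindrical coordinates, x = r cos(θ), y = r sin(θ), z = z, dV = r dr dθ dz, with 0 ≤ r ≤ 3, 0 ≤ θ ≤ 2π, 0 ≤ z ≤ 1.

The integrand, after substitution and multiplying by the volume element, becomes (27r^2 + 27z^2) · r, so

    ∭_V (∇·F) dV = ∫_0^{2π} ∫_0^{3} ∫_0^{1} (27r^2 + 27z^2) · r dz dr dθ.

Inner (z from 0 to 1): 27r^3 + 9r.
Middle (r from 0 to 3): 2349/4.
Outer (θ from 0 to 2π): 2349π/2.

Therefore ∯_{∂V} F · n dS = 2349π/2.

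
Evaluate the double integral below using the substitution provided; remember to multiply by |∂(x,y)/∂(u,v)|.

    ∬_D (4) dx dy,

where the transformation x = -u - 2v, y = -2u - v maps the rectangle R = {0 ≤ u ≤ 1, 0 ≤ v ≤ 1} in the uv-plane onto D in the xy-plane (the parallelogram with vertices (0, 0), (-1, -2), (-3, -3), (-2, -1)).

Compute the Jacobian determinant of (x, y) with respect to (u, v):

    ∂(x,y)/∂(u,v) = | -1  -2 | = (-1)(-1) - (-2)(-2) = -3.
                   | -2  -1 |

Its absolute value is |J| = 3 (the area scaling factor).

Substituting x = -u - 2v, y = -2u - v into the integrand,

    4 → 4,

so the integral becomes

    ∬_R (4) · |J| du dv = ∫_0^1 ∫_0^1 (12) dv du.

Inner (v): 12.
Outer (u): 12.

Therefore ∬_D (4) dx dy = 12.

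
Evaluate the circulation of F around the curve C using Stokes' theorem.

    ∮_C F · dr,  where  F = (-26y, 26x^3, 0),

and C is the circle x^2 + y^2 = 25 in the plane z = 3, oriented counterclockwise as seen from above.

Let S be the flat disk x^2 + y^2 ≤ 25 in the plane z = 3, with upward unit normal n̂ = ẑ. By Stokes' theorem,

    ∮_C F · dr = ∬_S (∇ × F) · n̂ dS = ∬_D (curl F)_z dA,

where D is the disk x^2 + y^2 ≤ 25.

Compute the curl of F = (-26y, 26x^3, 0):
    (∇ × F)_x = ∂F_z/∂y - ∂F_y/∂z = 0,
    (∇ × F)_y = ∂F_x/∂z - ∂F_z/∂x = 0,
    (∇ × F)_z = ∂F_y/∂x - ∂F_x/∂y = 78x^2 + 26.

On z = 3, (curl F)_z = 78x^2 + 26.

Convert to polar (x = r cos θ, y = r sin θ, dA = r dr dθ); the integrand becomes 78r^2cos(θ)^2 + 26, so

    ∬_D (curl F)_z dA = ∫_0^{2π} ∫_0^{5} (78r^2cos(θ)^2 + 26) · r dr dθ.

Inner (r from 0 to 5): 24375cos(θ)^2/2 + 325.
Outer (θ from 0 to 2π): 25675π/2.

Therefore ∮_C F · dr = 25675π/2.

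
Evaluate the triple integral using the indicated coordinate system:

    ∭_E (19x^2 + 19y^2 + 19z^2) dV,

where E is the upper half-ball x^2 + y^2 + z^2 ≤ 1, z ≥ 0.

In spherical coordinates, x = ρ sin(φ) cos(θ), y = ρ sin(φ) sin(θ), z = ρ cos(φ), and dV = ρ^2 sin(φ) dρ dφ dθ.

The integrand becomes 19ρ^2, so

    ∭_E (19x^2 + 19y^2 + 19z^2) dV = ∫_{0}^{2π} ∫_{0}^{π/2} ∫_{0}^{1} (19ρ^2) · ρ^2 sin(φ) dρ dφ dθ.

Inner (ρ): 19sin(φ)/5.
Middle (φ): 19/5.
Outer (θ): 38π/5.

Therefore the triple integral equals 38π/5.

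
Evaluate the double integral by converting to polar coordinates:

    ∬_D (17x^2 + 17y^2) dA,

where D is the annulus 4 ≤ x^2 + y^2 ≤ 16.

The region D is 2 ≤ r ≤ 4, 0 ≤ θ ≤ 2π in polar coordinates, where x = r cos(θ), y = r sin(θ), and dA = r dr dθ.

Under the substitution, the integrand becomes 17r^2, so

    ∬_D (17x^2 + 17y^2) dA = ∫_{0}^{2π} ∫_{2}^{4} (17r^2) · r dr dθ.

Inner integral (in r): ∫_{2}^{4} (17r^2) · r dr = 1020.

Outer integral (in θ): ∫_{0}^{2π} (1020) dθ = 2040π.

Therefore ∬_D (17x^2 + 17y^2) dA = 2040π.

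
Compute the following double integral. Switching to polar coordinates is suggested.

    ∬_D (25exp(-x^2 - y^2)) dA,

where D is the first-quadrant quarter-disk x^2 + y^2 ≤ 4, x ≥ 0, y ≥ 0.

The region D is 0 ≤ r ≤ 2, 0 ≤ θ ≤ π/2 in polar coordinates, where x = r cos(θ), y = r sin(θ), and dA = r dr dθ.

Under the substitution, the integrand becomes 25exp(-r^2), so

    ∬_D (25exp(-x^2 - y^2)) dA = ∫_{0}^{π/2} ∫_{0}^{2} (25exp(-r^2)) · r dr dθ.

Inner integral (in r): ∫_{0}^{2} (25exp(-r^2)) · r dr = 25/2 - 25exp(-4)/2.

Outer integral (in θ): ∫_{0}^{π/2} (25/2 - 25exp(-4)/2) dθ = -25π (1 - exp(4))exp(-4)/4.

Therefore ∬_D (25exp(-x^2 - y^2)) dA = -25π (1 - exp(4))exp(-4)/4.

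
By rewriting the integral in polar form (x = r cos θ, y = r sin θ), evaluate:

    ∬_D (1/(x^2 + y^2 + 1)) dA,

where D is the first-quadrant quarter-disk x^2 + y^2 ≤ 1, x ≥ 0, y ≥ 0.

The region D is 0 ≤ r ≤ 1, 0 ≤ θ ≤ π/2 in polar coordinates, where x = r cos(θ), y = r sin(θ), and dA = r dr dθ.

Under the substitution, the integrand becomes 1/(r^2 + 1), so

    ∬_D (1/(x^2 + y^2 + 1)) dA = ∫_{0}^{π/2} ∫_{0}^{1} (1/(r^2 + 1)) · r dr dθ.

Inner integral (in r): ∫_{0}^{1} (1/(r^2 + 1)) · r dr = log(2)/2.

Outer integral (in θ): ∫_{0}^{π/2} (log(2)/2) dθ = π log(2)/4.

Therefore ∬_D (1/(x^2 + y^2 + 1)) dA = π log(2)/4.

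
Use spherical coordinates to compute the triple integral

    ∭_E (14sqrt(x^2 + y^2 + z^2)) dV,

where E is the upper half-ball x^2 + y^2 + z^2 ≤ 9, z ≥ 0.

In spherical coordinates, x = ρ sin(φ) cos(θ), y = ρ sin(φ) sin(θ), z = ρ cos(φ), and dV = ρ^2 sin(φ) dρ dφ dθ.

The integrand becomes 14ρ, so

    ∭_E (14sqrt(x^2 + y^2 + z^2)) dV = ∫_{0}^{2π} ∫_{0}^{π/2} ∫_{0}^{3} (14ρ) · ρ^2 sin(φ) dρ dφ dθ.

Inner (ρ): 567sin(φ)/2.
Middle (φ): 567/2.
Outer (θ): 567π.

Therefore the triple integral equals 567π.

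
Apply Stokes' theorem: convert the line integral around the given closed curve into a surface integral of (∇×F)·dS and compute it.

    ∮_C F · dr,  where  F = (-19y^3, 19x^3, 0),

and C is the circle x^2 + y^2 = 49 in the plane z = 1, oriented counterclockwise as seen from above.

Let S be the flat disk x^2 + y^2 ≤ 49 in the plane z = 1, with upward unit normal n̂ = ẑ. By Stokes' theorem,

    ∮_C F · dr = ∬_S (∇ × F) · n̂ dS = ∬_D (curl F)_z dA,

where D is the disk x^2 + y^2 ≤ 49.

Compute the curl of F = (-19y^3, 19x^3, 0):
    (∇ × F)_x = ∂F_z/∂y - ∂F_y/∂z = 0,
    (∇ × F)_y = ∂F_x/∂z - ∂F_z/∂x = 0,
    (∇ × F)_z = ∂F_y/∂x - ∂F_x/∂y = 57x^2 + 57y^2.

On z = 1, (curl F)_z = 57x^2 + 57y^2.

Convert to polar (x = r cos θ, y = r sin θ, dA = r dr dθ); the integrand becomes 57r^2, so

    ∬_D (curl F)_z dA = ∫_0^{2π} ∫_0^{7} (57r^2) · r dr dθ.

Inner (r from 0 to 7): 136857/4.
Outer (θ from 0 to 2π): 136857π/2.

Therefore ∮_C F · dr = 136857π/2.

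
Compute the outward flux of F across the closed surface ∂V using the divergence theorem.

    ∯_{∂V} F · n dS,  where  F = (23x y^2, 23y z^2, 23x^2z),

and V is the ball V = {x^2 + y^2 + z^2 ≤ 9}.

By the divergence theorem,

    ∯_{∂V} F · n dS = ∭_V (∇ · F) dV.

Compute the divergence:
    ∇ · F = ∂F_x/∂x + ∂F_y/∂y + ∂F_z/∂z = 23y^2 + 23z^2 + 23x^2 = 23x^2 + 23y^2 + 23z^2.

In spherical coordinates, x = ρ sin(φ) cos(θ), y = ρ sin(φ) sin(θ), z = ρ cos(φ), dV = ρ^2 sin(φ) dρ dφ dθ, with 0 ≤ ρ ≤ 3, 0 ≤ φ ≤ π, 0 ≤ θ ≤ 2π.

The integrand, after substitution and multiplying by the volume element, becomes (23ρ^2) · ρ^2 sin(φ), so

    ∭_V (∇·F) dV = ∫_0^{2π} ∫_0^{π} ∫_0^{3} (23ρ^2) · ρ^2 sin(φ) dρ dφ dθ.

Inner (ρ from 0 to 3): 5589sin(φ)/5.
Middle (φ from 0 to π): 11178/5.
Outer (θ from 0 to 2π): 22356π/5.

Therefore ∯_{∂V} F · n dS = 22356π/5.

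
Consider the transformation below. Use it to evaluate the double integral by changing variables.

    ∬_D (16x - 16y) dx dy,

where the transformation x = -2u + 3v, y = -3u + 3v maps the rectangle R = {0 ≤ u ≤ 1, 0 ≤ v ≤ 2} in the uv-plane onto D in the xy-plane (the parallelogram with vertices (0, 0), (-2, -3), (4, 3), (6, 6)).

Compute the Jacobian determinant of (x, y) with respect to (u, v):

    ∂(x,y)/∂(u,v) = | -2  3 | = (-2)(3) - (3)(-3) = 3.
                   | -3  3 |

Its absolute value is |J| = 3 (the area scaling factor).

Substituting x = -2u + 3v, y = -3u + 3v into the integrand,

    16x - 16y → 16u,

so the integral becomes

    ∬_R (16u) · |J| du dv = ∫_0^1 ∫_0^2 (48u) dv du.

Inner (v): 96u.
Outer (u): 48.

Therefore ∬_D (16x - 16y) dx dy = 48.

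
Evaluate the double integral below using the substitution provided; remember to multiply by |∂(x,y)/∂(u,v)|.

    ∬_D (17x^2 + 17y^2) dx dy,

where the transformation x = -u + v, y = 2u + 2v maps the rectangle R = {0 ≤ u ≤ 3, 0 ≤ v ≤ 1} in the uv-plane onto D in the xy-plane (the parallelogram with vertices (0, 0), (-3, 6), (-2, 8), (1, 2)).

Compute the Jacobian determinant of (x, y) with respect to (u, v):

    ∂(x,y)/∂(u,v) = | -1  1 | = (-1)(2) - (1)(2) = -4.
                   | 2  2 |

Its absolute value is |J| = 4 (the area scaling factor).

Substituting x = -u + v, y = 2u + 2v into the integrand,

    17x^2 + 17y^2 → 85u^2 + 102u v + 85v^2,

so the integral becomes

    ∬_R (85u^2 + 102u v + 85v^2) · |J| du dv = ∫_0^3 ∫_0^1 (340u^2 + 408u v + 340v^2) dv du.

Inner (v): 340u^2 + 204u + 340/3.
Outer (u): 4318.

Therefore ∬_D (17x^2 + 17y^2) dx dy = 4318.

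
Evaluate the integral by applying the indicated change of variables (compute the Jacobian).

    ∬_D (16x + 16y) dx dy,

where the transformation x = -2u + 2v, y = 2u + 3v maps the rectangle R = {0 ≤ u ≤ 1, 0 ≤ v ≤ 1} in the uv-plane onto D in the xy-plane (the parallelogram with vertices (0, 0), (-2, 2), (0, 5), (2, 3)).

Compute the Jacobian determinant of (x, y) with respect to (u, v):

    ∂(x,y)/∂(u,v) = | -2  2 | = (-2)(3) - (2)(2) = -10.
                   | 2  3 |

Its absolute value is |J| = 10 (the area scaling factor).

Substituting x = -2u + 2v, y = 2u + 3v into the integrand,

    16x + 16y → 80v,

so the integral becomes

    ∬_R (80v) · |J| du dv = ∫_0^1 ∫_0^1 (800v) dv du.

Inner (v): 400.
Outer (u): 400.

Therefore ∬_D (16x + 16y) dx dy = 400.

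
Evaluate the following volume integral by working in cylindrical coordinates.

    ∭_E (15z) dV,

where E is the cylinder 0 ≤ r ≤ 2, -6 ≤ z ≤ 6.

In cylindrical coordinates, x = r cos(θ), y = r sin(θ), z = z, and dV = r dr dθ dz.

The integrand becomes 15z, so

    ∭_E (15z) dV = ∫_{0}^{2π} ∫_{0}^{2} ∫_{-6}^{6} (15z) · r dz dr dθ.

Inner (z): 0.
Middle (r from 0 to 2): 0.
Outer (θ): 0.

Therefore the triple integral equals 0.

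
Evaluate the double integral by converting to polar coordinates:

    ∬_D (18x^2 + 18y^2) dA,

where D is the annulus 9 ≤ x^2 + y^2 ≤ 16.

The region D is 3 ≤ r ≤ 4, 0 ≤ θ ≤ 2π in polar coordinates, where x = r cos(θ), y = r sin(θ), and dA = r dr dθ.

Under the substitution, the integrand becomes 18r^2, so

    ∬_D (18x^2 + 18y^2) dA = ∫_{0}^{2π} ∫_{3}^{4} (18r^2) · r dr dθ.

Inner integral (in r): ∫_{3}^{4} (18r^2) · r dr = 1575/2.

Outer integral (in θ): ∫_{0}^{2π} (1575/2) dθ = 1575π.

Therefore ∬_D (18x^2 + 18y^2) dA = 1575π.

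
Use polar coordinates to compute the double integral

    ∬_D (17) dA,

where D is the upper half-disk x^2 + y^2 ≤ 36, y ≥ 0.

The region D is 0 ≤ r ≤ 6, 0 ≤ θ ≤ π in polar coordinates, where x = r cos(θ), y = r sin(θ), and dA = r dr dθ.

Under the substitution, the integrand becomes 17, so

    ∬_D (17) dA = ∫_{0}^{π} ∫_{0}^{6} (17) · r dr dθ.

Inner integral (in r): ∫_{0}^{6} (17) · r dr = 306.

Outer integral (in θ): ∫_{0}^{π} (306) dθ = 306π.

Therefore ∬_D (17) dA = 306π.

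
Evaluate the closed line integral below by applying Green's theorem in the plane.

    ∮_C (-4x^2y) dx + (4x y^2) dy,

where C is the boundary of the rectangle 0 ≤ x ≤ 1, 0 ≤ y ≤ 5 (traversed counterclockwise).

Green's theorem converts the closed line integral into a double integral over the enclosed region D:

    ∮_C P dx + Q dy = ∬_D (∂Q/∂x - ∂P/∂y) dA.

Here P = -4x^2y, Q = 4x y^2, so

    ∂Q/∂x = 4y^2,    ∂P/∂y = -4x^2,
    ∂Q/∂x - ∂P/∂y = 4x^2 + 4y^2.

D is the region 0 ≤ x ≤ 1, 0 ≤ y ≤ 5. Evaluating the double integral:

    ∬_D (4x^2 + 4y^2) dA = ∫_0^{1} ∫_0^{5} (4x^2 + 4y^2) dy dx.

Inner (y from 0 to 5): 20x^2 + 500/3.
Outer (x from 0 to 1): 520/3.

Therefore ∮_C P dx + Q dy = 520/3.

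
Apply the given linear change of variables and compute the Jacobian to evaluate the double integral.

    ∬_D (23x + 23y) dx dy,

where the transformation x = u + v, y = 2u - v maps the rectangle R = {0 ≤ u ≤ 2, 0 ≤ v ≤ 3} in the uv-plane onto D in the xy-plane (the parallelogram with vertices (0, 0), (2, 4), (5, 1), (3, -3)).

Compute the Jacobian determinant of (x, y) with respect to (u, v):

    ∂(x,y)/∂(u,v) = | 1  1 | = (1)(-1) - (1)(2) = -3.
                   | 2  -1 |

Its absolute value is |J| = 3 (the area scaling factor).

Substituting x = u + v, y = 2u - v into the integrand,

    23x + 23y → 69u,

so the integral becomes

    ∬_R (69u) · |J| du dv = ∫_0^2 ∫_0^3 (207u) dv du.

Inner (v): 621u.
Outer (u): 1242.

Therefore ∬_D (23x + 23y) dx dy = 1242.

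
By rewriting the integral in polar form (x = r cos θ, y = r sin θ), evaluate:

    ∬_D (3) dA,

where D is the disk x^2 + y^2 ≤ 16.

The region D is 0 ≤ r ≤ 4, 0 ≤ θ ≤ 2π in polar coordinates, where x = r cos(θ), y = r sin(θ), and dA = r dr dθ.

Under the substitution, the integrand becomes 3, so

    ∬_D (3) dA = ∫_{0}^{2π} ∫_{0}^{4} (3) · r dr dθ.

Inner integral (in r): ∫_{0}^{4} (3) · r dr = 24.

Outer integral (in θ): ∫_{0}^{2π} (24) dθ = 48π.

Therefore ∬_D (3) dA = 48π.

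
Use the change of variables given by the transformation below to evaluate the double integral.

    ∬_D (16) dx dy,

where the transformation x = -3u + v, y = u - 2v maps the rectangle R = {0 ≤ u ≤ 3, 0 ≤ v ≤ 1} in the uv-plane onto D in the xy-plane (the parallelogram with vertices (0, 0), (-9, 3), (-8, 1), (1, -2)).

Compute the Jacobian determinant of (x, y) with respect to (u, v):

    ∂(x,y)/∂(u,v) = | -3  1 | = (-3)(-2) - (1)(1) = 5.
                   | 1  -2 |

Its absolute value is |J| = 5 (the area scaling factor).

Substituting x = -3u + v, y = u - 2v into the integrand,

    16 → 16,

so the integral becomes

    ∬_R (16) · |J| du dv = ∫_0^3 ∫_0^1 (80) dv du.

Inner (v): 80.
Outer (u): 240.

Therefore ∬_D (16) dx dy = 240.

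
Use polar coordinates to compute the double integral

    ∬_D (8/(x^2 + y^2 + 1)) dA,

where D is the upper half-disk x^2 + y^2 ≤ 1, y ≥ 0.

The region D is 0 ≤ r ≤ 1, 0 ≤ θ ≤ π in polar coordinates, where x = r cos(θ), y = r sin(θ), and dA = r dr dθ.

Under the substitution, the integrand becomes 8/(r^2 + 1), so

    ∬_D (8/(x^2 + y^2 + 1)) dA = ∫_{0}^{π} ∫_{0}^{1} (8/(r^2 + 1)) · r dr dθ.

Inner integral (in r): ∫_{0}^{1} (8/(r^2 + 1)) · r dr = log(16).

Outer integral (in θ): ∫_{0}^{π} (log(16)) dθ = log(16^π).

Therefore ∬_D (8/(x^2 + y^2 + 1)) dA = log(16^π).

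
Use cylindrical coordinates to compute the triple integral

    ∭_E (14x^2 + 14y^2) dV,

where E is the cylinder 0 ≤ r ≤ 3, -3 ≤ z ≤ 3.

In cylindrical coordinates, x = r cos(θ), y = r sin(θ), z = z, and dV = r dr dθ dz.

The integrand becomes 14r^2, so

    ∭_E (14x^2 + 14y^2) dV = ∫_{0}^{2π} ∫_{0}^{3} ∫_{-3}^{3} (14r^2) · r dz dr dθ.

Inner (z): 84r^3.
Middle (r from 0 to 3): 1701.
Outer (θ): 3402π.

Therefore the triple integral equals 3402π.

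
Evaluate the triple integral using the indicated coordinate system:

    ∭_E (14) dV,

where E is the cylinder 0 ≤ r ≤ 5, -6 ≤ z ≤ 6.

In cylindrical coordinates, x = r cos(θ), y = r sin(θ), z = z, and dV = r dr dθ dz.

The integrand becomes 14, so

    ∭_E (14) dV = ∫_{0}^{2π} ∫_{0}^{5} ∫_{-6}^{6} (14) · r dz dr dθ.

Inner (z): 168r.
Middle (r from 0 to 5): 2100.
Outer (θ): 4200π.

Therefore the triple integral equals 4200π.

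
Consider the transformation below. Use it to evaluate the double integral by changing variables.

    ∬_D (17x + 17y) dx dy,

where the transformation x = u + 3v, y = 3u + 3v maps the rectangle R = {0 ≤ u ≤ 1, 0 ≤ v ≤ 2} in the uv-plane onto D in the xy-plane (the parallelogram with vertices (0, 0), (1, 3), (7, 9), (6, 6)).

Compute the Jacobian determinant of (x, y) with respect to (u, v):

    ∂(x,y)/∂(u,v) = | 1  3 | = (1)(3) - (3)(3) = -6.
                   | 3  3 |

Its absolute value is |J| = 6 (the area scaling factor).

Substituting x = u + 3v, y = 3u + 3v into the integrand,

    17x + 17y → 68u + 102v,

so the integral becomes

    ∬_R (68u + 102v) · |J| du dv = ∫_0^1 ∫_0^2 (408u + 612v) dv du.

Inner (v): 816u + 1224.
Outer (u): 1632.

Therefore ∬_D (17x + 17y) dx dy = 1632.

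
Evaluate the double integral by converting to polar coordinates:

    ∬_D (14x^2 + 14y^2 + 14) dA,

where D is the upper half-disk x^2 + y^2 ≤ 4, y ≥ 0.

The region D is 0 ≤ r ≤ 2, 0 ≤ θ ≤ π in polar coordinates, where x = r cos(θ), y = r sin(θ), and dA = r dr dθ.

Under the substitution, the integrand becomes 14r^2 + 14, so

    ∬_D (14x^2 + 14y^2 + 14) dA = ∫_{0}^{π} ∫_{0}^{2} (14r^2 + 14) · r dr dθ.

Inner integral (in r): ∫_{0}^{2} (14r^2 + 14) · r dr = 84.

Outer integral (in θ): ∫_{0}^{π} (84) dθ = 84π.

Therefore ∬_D (14x^2 + 14y^2 + 14) dA = 84π.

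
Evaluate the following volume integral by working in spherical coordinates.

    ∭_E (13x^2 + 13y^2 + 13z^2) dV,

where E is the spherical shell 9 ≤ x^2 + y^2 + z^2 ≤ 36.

In spherical coordinates, x = ρ sin(φ) cos(θ), y = ρ sin(φ) sin(θ), z = ρ cos(φ), and dV = ρ^2 sin(φ) dρ dφ dθ.

The integrand becomes 13ρ^2, so

    ∭_E (13x^2 + 13y^2 + 13z^2) dV = ∫_{0}^{2π} ∫_{0}^{π} ∫_{3}^{6} (13ρ^2) · ρ^2 sin(φ) dρ dφ dθ.

Inner (ρ): 97929sin(φ)/5.
Middle (φ): 195858/5.
Outer (θ): 391716π/5.

Therefore the triple integral equals 391716π/5.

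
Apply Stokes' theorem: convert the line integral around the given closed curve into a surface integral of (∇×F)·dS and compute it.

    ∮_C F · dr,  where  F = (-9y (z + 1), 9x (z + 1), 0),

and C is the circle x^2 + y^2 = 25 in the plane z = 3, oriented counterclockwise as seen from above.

Let S be the flat disk x^2 + y^2 ≤ 25 in the plane z = 3, with upward unit normal n̂ = ẑ. By Stokes' theorem,

    ∮_C F · dr = ∬_S (∇ × F) · n̂ dS = ∬_D (curl F)_z dA,

where D is the disk x^2 + y^2 ≤ 25.

Compute the curl of F = (-9y (z + 1), 9x (z + 1), 0):
    (∇ × F)_x = ∂F_z/∂y - ∂F_y/∂z = -9x,
    (∇ × F)_y = ∂F_x/∂z - ∂F_z/∂x = -9y,
    (∇ × F)_z = ∂F_y/∂x - ∂F_x/∂y = 18z + 18.

On z = 3, (curl F)_z = 72.

Convert to polar (x = r cos θ, y = r sin θ, dA = r dr dθ); the integrand becomes 72, so

    ∬_D (curl F)_z dA = ∫_0^{2π} ∫_0^{5} (72) · r dr dθ.

Inner (r from 0 to 5): 900.
Outer (θ from 0 to 2π): 1800π.

Therefore ∮_C F · dr = 1800π.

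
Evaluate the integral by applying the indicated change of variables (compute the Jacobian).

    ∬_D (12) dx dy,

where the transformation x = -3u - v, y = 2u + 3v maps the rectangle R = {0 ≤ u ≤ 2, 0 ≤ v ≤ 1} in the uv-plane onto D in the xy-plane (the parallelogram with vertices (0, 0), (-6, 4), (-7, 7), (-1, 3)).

Compute the Jacobian determinant of (x, y) with respect to (u, v):

    ∂(x,y)/∂(u,v) = | -3  -1 | = (-3)(3) - (-1)(2) = -7.
                   | 2  3 |

Its absolute value is |J| = 7 (the area scaling factor).

Substituting x = -3u - v, y = 2u + 3v into the integrand,

    12 → 12,

so the integral becomes

    ∬_R (12) · |J| du dv = ∫_0^2 ∫_0^1 (84) dv du.

Inner (v): 84.
Outer (u): 168.

Therefore ∬_D (12) dx dy = 168.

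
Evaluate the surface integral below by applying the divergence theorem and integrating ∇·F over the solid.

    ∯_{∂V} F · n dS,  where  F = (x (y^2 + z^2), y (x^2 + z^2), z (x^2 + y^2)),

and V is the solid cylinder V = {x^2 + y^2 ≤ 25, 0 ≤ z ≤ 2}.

By the divergence theorem,

    ∯_{∂V} F · n dS = ∭_V (∇ · F) dV.

Compute the divergence:
    ∇ · F = ∂F_x/∂x + ∂F_y/∂y + ∂F_z/∂z = y^2 + z^2 + x^2 + z^2 + x^2 + y^2 = 2x^2 + 2y^2 + 2z^2.

In cylindrical coordinates, x = r cos(θ), y = r sin(θ), z = z, dV = r dr dθ dz, with 0 ≤ r ≤ 5, 0 ≤ θ ≤ 2π, 0 ≤ z ≤ 2.

The integrand, after substitution and multiplying by the volume element, becomes (2r^2 + 2z^2) · r, so

    ∭_V (∇·F) dV = ∫_0^{2π} ∫_0^{5} ∫_0^{2} (2r^2 + 2z^2) · r dz dr dθ.

Inner (z from 0 to 2): 4r (r^2 + 4/3).
Middle (r from 0 to 5): 2075/3.
Outer (θ from 0 to 2π): 4150π/3.

Therefore ∯_{∂V} F · n dS = 4150π/3.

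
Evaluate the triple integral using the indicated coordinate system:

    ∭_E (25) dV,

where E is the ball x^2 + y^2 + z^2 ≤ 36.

In spherical coordinates, x = ρ sin(φ) cos(θ), y = ρ sin(φ) sin(θ), z = ρ cos(φ), and dV = ρ^2 sin(φ) dρ dφ dθ.

The integrand becomes 25, so

    ∭_E (25) dV = ∫_{0}^{2π} ∫_{0}^{π} ∫_{0}^{6} (25) · ρ^2 sin(φ) dρ dφ dθ.

Inner (ρ): 1800sin(φ).
Middle (φ): 3600.
Outer (θ): 7200π.

Therefore the triple integral equals 7200π.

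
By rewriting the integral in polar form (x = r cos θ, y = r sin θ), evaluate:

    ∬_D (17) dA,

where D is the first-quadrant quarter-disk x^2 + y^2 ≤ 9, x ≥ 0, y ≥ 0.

The region D is 0 ≤ r ≤ 3, 0 ≤ θ ≤ π/2 in polar coordinates, where x = r cos(θ), y = r sin(θ), and dA = r dr dθ.

Under the substitution, the integrand becomes 17, so

    ∬_D (17) dA = ∫_{0}^{π/2} ∫_{0}^{3} (17) · r dr dθ.

Inner integral (in r): ∫_{0}^{3} (17) · r dr = 153/2.

Outer integral (in θ): ∫_{0}^{π/2} (153/2) dθ = 153π/4.

Therefore ∬_D (17) dA = 153π/4.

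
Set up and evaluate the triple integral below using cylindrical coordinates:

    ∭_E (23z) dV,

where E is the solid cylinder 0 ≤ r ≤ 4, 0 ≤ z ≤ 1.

In cylindrical coordinates, x = r cos(θ), y = r sin(θ), z = z, and dV = r dr dθ dz.

The integrand becomes 23z, so

    ∭_E (23z) dV = ∫_{0}^{2π} ∫_{0}^{4} ∫_{0}^{1} (23z) · r dz dr dθ.

Inner (z): 23r/2.
Middle (r from 0 to 4): 92.
Outer (θ): 184π.

Therefore the triple integral equals 184π.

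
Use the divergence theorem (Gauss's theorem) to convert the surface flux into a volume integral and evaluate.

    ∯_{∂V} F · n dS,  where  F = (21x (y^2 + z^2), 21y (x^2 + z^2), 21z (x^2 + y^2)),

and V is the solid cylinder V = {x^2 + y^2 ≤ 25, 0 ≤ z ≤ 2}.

By the divergence theorem,

    ∯_{∂V} F · n dS = ∭_V (∇ · F) dV.

Compute the divergence:
    ∇ · F = ∂F_x/∂x + ∂F_y/∂y + ∂F_z/∂z = 21y^2 + 21z^2 + 21x^2 + 21z^2 + 21x^2 + 21y^2 = 42x^2 + 42y^2 + 42z^2.

In cylindrical coordinates, x = r cos(θ), y = r sin(θ), z = z, dV = r dr dθ dz, with 0 ≤ r ≤ 5, 0 ≤ θ ≤ 2π, 0 ≤ z ≤ 2.

The integrand, after substitution and multiplying by the volume element, becomes (42r^2 + 42z^2) · r, so

    ∭_V (∇·F) dV = ∫_0^{2π} ∫_0^{5} ∫_0^{2} (42r^2 + 42z^2) · r dz dr dθ.

Inner (z from 0 to 2): 84r^3 + 112r.
Middle (r from 0 to 5): 14525.
Outer (θ from 0 to 2π): 29050π.

Therefore ∯_{∂V} F · n dS = 29050π.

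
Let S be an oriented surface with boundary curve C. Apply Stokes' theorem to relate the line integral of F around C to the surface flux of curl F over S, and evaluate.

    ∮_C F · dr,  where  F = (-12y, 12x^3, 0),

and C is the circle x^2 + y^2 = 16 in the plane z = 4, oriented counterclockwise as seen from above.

Let S be the flat disk x^2 + y^2 ≤ 16 in the plane z = 4, with upward unit normal n̂ = ẑ. By Stokes' theorem,

    ∮_C F · dr = ∬_S (∇ × F) · n̂ dS = ∬_D (curl F)_z dA,

where D is the disk x^2 + y^2 ≤ 16.

Compute the curl of F = (-12y, 12x^3, 0):
    (∇ × F)_x = ∂F_z/∂y - ∂F_y/∂z = 0,
    (∇ × F)_y = ∂F_x/∂z - ∂F_z/∂x = 0,
    (∇ × F)_z = ∂F_y/∂x - ∂F_x/∂y = 36x^2 + 12.

On z = 4, (curl F)_z = 36x^2 + 12.

Convert to polar (x = r cos θ, y = r sin θ, dA = r dr dθ); the integrand becomes 36r^2cos(θ)^2 + 12, so

    ∬_D (curl F)_z dA = ∫_0^{2π} ∫_0^{4} (36r^2cos(θ)^2 + 12) · r dr dθ.

Inner (r from 0 to 4): 2304cos(θ)^2 + 96.
Outer (θ from 0 to 2π): 2496π.

Therefore ∮_C F · dr = 2496π.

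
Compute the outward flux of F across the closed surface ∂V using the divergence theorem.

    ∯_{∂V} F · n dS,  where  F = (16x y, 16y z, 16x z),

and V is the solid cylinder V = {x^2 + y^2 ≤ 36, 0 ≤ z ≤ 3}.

By the divergence theorem,

    ∯_{∂V} F · n dS = ∭_V (∇ · F) dV.

Compute the divergence:
    ∇ · F = ∂F_x/∂x + ∂F_y/∂y + ∂F_z/∂z = 16y + 16z + 16x = 16x + 16y + 16z.

In cylindrical coordinates, x = r cos(θ), y = r sin(θ), z = z, dV = r dr dθ dz, with 0 ≤ r ≤ 6, 0 ≤ θ ≤ 2π, 0 ≤ z ≤ 3.

The integrand, after substitution and multiplying by the volume element, becomes (16sqrt(2)r sin(θ + π/4) + 16z) · r, so

    ∭_V (∇·F) dV = ∫_0^{2π} ∫_0^{6} ∫_0^{3} (16sqrt(2)r sin(θ + π/4) + 16z) · r dz dr dθ.

Inner (z from 0 to 3): 24r (2sqrt(2)r sin(θ + π/4) + 3).
Middle (r from 0 to 6): 3456sqrt(2)sin(θ + π/4) + 1296.
Outer (θ from 0 to 2π): 2592π.

Therefore ∯_{∂V} F · n dS = 2592π.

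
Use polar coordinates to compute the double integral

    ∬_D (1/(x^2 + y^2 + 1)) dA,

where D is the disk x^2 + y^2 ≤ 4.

The region D is 0 ≤ r ≤ 2, 0 ≤ θ ≤ 2π in polar coordinates, where x = r cos(θ), y = r sin(θ), and dA = r dr dθ.

Under the substitution, the integrand becomes 1/(r^2 + 1), so

    ∬_D (1/(x^2 + y^2 + 1)) dA = ∫_{0}^{2π} ∫_{0}^{2} (1/(r^2 + 1)) · r dr dθ.

Inner integral (in r): ∫_{0}^{2} (1/(r^2 + 1)) · r dr = log(5)/2.

Outer integral (in θ): ∫_{0}^{2π} (log(5)/2) dθ = π log(5).

Therefore ∬_D (1/(x^2 + y^2 + 1)) dA = π log(5).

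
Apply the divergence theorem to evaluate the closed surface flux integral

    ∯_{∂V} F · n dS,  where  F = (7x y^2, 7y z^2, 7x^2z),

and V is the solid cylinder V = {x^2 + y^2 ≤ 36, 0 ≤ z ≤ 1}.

By the divergence theorem,

    ∯_{∂V} F · n dS = ∭_V (∇ · F) dV.

Compute the divergence:
    ∇ · F = ∂F_x/∂x + ∂F_y/∂y + ∂F_z/∂z = 7y^2 + 7z^2 + 7x^2 = 7x^2 + 7y^2 + 7z^2.

In cylindrical coordinates, x = r cos(θ), y = r sin(θ), z = z, dV = r dr dθ dz, with 0 ≤ r ≤ 6, 0 ≤ θ ≤ 2π, 0 ≤ z ≤ 1.

The integrand, after substitution and multiplying by the volume element, becomes (7r^2 + 7z^2) · r, so

    ∭_V (∇·F) dV = ∫_0^{2π} ∫_0^{6} ∫_0^{1} (7r^2 + 7z^2) · r dz dr dθ.

Inner (z from 0 to 1): 7r (r^2 + 1/3).
Middle (r from 0 to 6): 2310.
Outer (θ from 0 to 2π): 4620π.

Therefore ∯_{∂V} F · n dS = 4620π.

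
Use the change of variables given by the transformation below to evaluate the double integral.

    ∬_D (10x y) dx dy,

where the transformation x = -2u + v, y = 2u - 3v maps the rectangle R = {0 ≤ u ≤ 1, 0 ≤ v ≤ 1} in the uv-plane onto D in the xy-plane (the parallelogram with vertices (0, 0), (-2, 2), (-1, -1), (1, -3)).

Compute the Jacobian determinant of (x, y) with respect to (u, v):

    ∂(x,y)/∂(u,v) = | -2  1 | = (-2)(-3) - (1)(2) = 4.
                   | 2  -3 |

Its absolute value is |J| = 4 (the area scaling factor).

Substituting x = -2u + v, y = 2u - 3v into the integrand,

    10x y → -40u^2 + 80u v - 30v^2,

so the integral becomes

    ∬_R (-40u^2 + 80u v - 30v^2) · |J| du dv = ∫_0^1 ∫_0^1 (-160u^2 + 320u v - 120v^2) dv du.

Inner (v): -160u^2 + 160u - 40.
Outer (u): -40/3.

Therefore ∬_D (10x y) dx dy = -40/3.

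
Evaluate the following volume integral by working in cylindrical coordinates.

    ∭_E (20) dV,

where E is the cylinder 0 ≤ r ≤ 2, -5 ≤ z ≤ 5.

In cylindrical coordinates, x = r cos(θ), y = r sin(θ), z = z, and dV = r dr dθ dz.

The integrand becomes 20, so

    ∭_E (20) dV = ∫_{0}^{2π} ∫_{0}^{2} ∫_{-5}^{5} (20) · r dz dr dθ.

Inner (z): 200r.
Middle (r from 0 to 2): 400.
Outer (θ): 800π.

Therefore the triple integral equals 800π.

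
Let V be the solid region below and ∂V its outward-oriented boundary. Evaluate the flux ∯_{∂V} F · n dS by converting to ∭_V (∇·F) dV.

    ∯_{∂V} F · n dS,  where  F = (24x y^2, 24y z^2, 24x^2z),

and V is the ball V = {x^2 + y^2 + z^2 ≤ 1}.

By the divergence theorem,

    ∯_{∂V} F · n dS = ∭_V (∇ · F) dV.

Compute the divergence:
    ∇ · F = ∂F_x/∂x + ∂F_y/∂y + ∂F_z/∂z = 24y^2 + 24z^2 + 24x^2 = 24x^2 + 24y^2 + 24z^2.

In spherical coordinates, x = ρ sin(φ) cos(θ), y = ρ sin(φ) sin(θ), z = ρ cos(φ), dV = ρ^2 sin(φ) dρ dφ dθ, with 0 ≤ ρ ≤ 1, 0 ≤ φ ≤ π, 0 ≤ θ ≤ 2π.

The integrand, after substitution and multiplying by the volume element, becomes (24ρ^2) · ρ^2 sin(φ), so

    ∭_V (∇·F) dV = ∫_0^{2π} ∫_0^{π} ∫_0^{1} (24ρ^2) · ρ^2 sin(φ) dρ dφ dθ.

Inner (ρ from 0 to 1): 24sin(φ)/5.
Middle (φ from 0 to π): 48/5.
Outer (θ from 0 to 2π): 96π/5.

Therefore ∯_{∂V} F · n dS = 96π/5.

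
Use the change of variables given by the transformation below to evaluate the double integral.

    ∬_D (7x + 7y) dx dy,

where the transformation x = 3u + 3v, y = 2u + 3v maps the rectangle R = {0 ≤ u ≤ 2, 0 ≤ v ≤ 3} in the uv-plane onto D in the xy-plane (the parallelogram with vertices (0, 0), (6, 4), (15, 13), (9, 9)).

Compute the Jacobian determinant of (x, y) with respect to (u, v):

    ∂(x,y)/∂(u,v) = | 3  3 | = (3)(3) - (3)(2) = 3.
                   | 2  3 |

Its absolute value is |J| = 3 (the area scaling factor).

Substituting x = 3u + 3v, y = 2u + 3v into the integrand,

    7x + 7y → 35u + 42v,

so the integral becomes

    ∬_R (35u + 42v) · |J| du dv = ∫_0^2 ∫_0^3 (105u + 126v) dv du.

Inner (v): 315u + 567.
Outer (u): 1764.

Therefore ∬_D (7x + 7y) dx dy = 1764.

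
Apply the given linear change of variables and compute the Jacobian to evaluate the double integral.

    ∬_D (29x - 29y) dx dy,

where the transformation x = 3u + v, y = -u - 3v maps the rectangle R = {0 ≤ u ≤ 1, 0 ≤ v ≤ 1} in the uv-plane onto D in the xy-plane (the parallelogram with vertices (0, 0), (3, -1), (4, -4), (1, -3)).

Compute the Jacobian determinant of (x, y) with respect to (u, v):

    ∂(x,y)/∂(u,v) = | 3  1 | = (3)(-3) - (1)(-1) = -8.
                   | -1  -3 |

Its absolute value is |J| = 8 (the area scaling factor).

Substituting x = 3u + v, y = -u - 3v into the integrand,

    29x - 29y → 116u + 116v,

so the integral becomes

    ∬_R (116u + 116v) · |J| du dv = ∫_0^1 ∫_0^1 (928u + 928v) dv du.

Inner (v): 928u + 464.
Outer (u): 928.

Therefore ∬_D (29x - 29y) dx dy = 928.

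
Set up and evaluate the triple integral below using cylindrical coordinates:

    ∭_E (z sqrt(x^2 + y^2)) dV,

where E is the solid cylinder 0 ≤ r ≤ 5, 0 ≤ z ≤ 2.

In cylindrical coordinates, x = r cos(θ), y = r sin(θ), z = z, and dV = r dr dθ dz.

The integrand becomes r z, so

    ∭_E (z sqrt(x^2 + y^2)) dV = ∫_{0}^{2π} ∫_{0}^{5} ∫_{0}^{2} (r z) · r dz dr dθ.

Inner (z): 2r^2.
Middle (r from 0 to 5): 250/3.
Outer (θ): 500π/3.

Therefore the triple integral equals 500π/3.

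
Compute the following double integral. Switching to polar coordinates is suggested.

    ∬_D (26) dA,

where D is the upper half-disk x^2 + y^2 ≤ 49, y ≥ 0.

The region D is 0 ≤ r ≤ 7, 0 ≤ θ ≤ π in polar coordinates, where x = r cos(θ), y = r sin(θ), and dA = r dr dθ.

Under the substitution, the integrand becomes 26, so

    ∬_D (26) dA = ∫_{0}^{π} ∫_{0}^{7} (26) · r dr dθ.

Inner integral (in r): ∫_{0}^{7} (26) · r dr = 637.

Outer integral (in θ): ∫_{0}^{π} (637) dθ = 637π.

Therefore ∬_D (26) dA = 637π.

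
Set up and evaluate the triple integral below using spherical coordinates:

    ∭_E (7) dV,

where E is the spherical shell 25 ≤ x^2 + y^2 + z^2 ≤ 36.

In spherical coordinates, x = ρ sin(φ) cos(θ), y = ρ sin(φ) sin(θ), z = ρ cos(φ), and dV = ρ^2 sin(φ) dρ dφ dθ.

The integrand becomes 7, so

    ∭_E (7) dV = ∫_{0}^{2π} ∫_{0}^{π} ∫_{5}^{6} (7) · ρ^2 sin(φ) dρ dφ dθ.

Inner (ρ): 637sin(φ)/3.
Middle (φ): 1274/3.
Outer (θ): 2548π/3.

Therefore the triple integral equals 2548π/3.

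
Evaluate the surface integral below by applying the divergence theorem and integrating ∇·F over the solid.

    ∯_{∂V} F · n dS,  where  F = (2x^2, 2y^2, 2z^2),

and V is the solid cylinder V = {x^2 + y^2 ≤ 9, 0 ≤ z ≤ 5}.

By the divergence theorem,

    ∯_{∂V} F · n dS = ∭_V (∇ · F) dV.

Compute the divergence:
    ∇ · F = ∂F_x/∂x + ∂F_y/∂y + ∂F_z/∂z = 4x + 4y + 4z.

In cylindrical coordinates, x = r cos(θ), y = r sin(θ), z = z, dV = r dr dθ dz, with 0 ≤ r ≤ 3, 0 ≤ θ ≤ 2π, 0 ≤ z ≤ 5.

The integrand, after substitution and multiplying by the volume element, becomes (4sqrt(2)r sin(θ + π/4) + 4z) · r, so

    ∭_V (∇·F) dV = ∫_0^{2π} ∫_0^{3} ∫_0^{5} (4sqrt(2)r sin(θ + π/4) + 4z) · r dz dr dθ.

Inner (z from 0 to 5): 10r (2sqrt(2)r sin(θ + π/4) + 5).
Middle (r from 0 to 3): 180sqrt(2)sin(θ + π/4) + 225.
Outer (θ from 0 to 2π): 450π.

Therefore ∯_{∂V} F · n dS = 450π.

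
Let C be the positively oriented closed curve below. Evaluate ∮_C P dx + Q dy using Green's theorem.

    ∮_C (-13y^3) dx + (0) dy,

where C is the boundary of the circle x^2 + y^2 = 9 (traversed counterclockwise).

Green's theorem converts the closed line integral into a double integral over the enclosed region D:

    ∮_C P dx + Q dy = ∬_D (∂Q/∂x - ∂P/∂y) dA.

Here P = -13y^3, Q = 0, so

    ∂Q/∂x = 0,    ∂P/∂y = -39y^2,
    ∂Q/∂x - ∂P/∂y = 39y^2.

D is the region x^2 + y^2 ≤ 9. Evaluating the double integral:

In polar coordinates (x = r cos θ, y = r sin θ, dA = r dr dθ) the integrand becomes 39r^2sin(θ)^2, so

    ∬_D (39y^2) dA = ∫_0^{2π} ∫_0^{3} (39r^2sin(θ)^2) · r dr dθ.

Inner (r from 0 to 3): 3159sin(θ)^2/4.
Outer (θ from 0 to 2π): 3159π/4.

Therefore ∮_C P dx + Q dy = 3159π/4.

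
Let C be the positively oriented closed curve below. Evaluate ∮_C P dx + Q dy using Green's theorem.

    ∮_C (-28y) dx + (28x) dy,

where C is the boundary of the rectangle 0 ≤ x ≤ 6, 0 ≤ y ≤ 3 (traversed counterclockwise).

Green's theorem converts the closed line integral into a double integral over the enclosed region D:

    ∮_C P dx + Q dy = ∬_D (∂Q/∂x - ∂P/∂y) dA.

Here P = -28y, Q = 28x, so

    ∂Q/∂x = 28,    ∂P/∂y = -28,
    ∂Q/∂x - ∂P/∂y = 56.

D is the region 0 ≤ x ≤ 6, 0 ≤ y ≤ 3. Evaluating the double integral:

    ∬_D (56) dA = ∫_0^{6} ∫_0^{3} (56) dy dx.

Inner (y from 0 to 3): 168.
Outer (x from 0 to 6): 1008.

Therefore ∮_C P dx + Q dy = 1008.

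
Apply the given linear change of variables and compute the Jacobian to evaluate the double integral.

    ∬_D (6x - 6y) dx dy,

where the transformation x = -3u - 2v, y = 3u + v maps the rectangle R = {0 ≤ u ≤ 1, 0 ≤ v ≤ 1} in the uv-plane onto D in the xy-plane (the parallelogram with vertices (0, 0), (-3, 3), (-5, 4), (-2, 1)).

Compute the Jacobian determinant of (x, y) with respect to (u, v):

    ∂(x,y)/∂(u,v) = | -3  -2 | = (-3)(1) - (-2)(3) = 3.
                   | 3  1 |

Its absolute value is |J| = 3 (the area scaling factor).

Substituting x = -3u - 2v, y = 3u + v into the integrand,

    6x - 6y → -36u - 18v,

so the integral becomes

    ∬_R (-36u - 18v) · |J| du dv = ∫_0^1 ∫_0^1 (-108u - 54v) dv du.

Inner (v): -108u - 27.
Outer (u): -81.

Therefore ∬_D (6x - 6y) dx dy = -81.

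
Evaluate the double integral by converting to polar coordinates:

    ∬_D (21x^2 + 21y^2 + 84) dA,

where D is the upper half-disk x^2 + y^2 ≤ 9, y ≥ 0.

The region D is 0 ≤ r ≤ 3, 0 ≤ θ ≤ π in polar coordinates, where x = r cos(θ), y = r sin(θ), and dA = r dr dθ.

Under the substitution, the integrand becomes 21r^2 + 84, so

    ∬_D (21x^2 + 21y^2 + 84) dA = ∫_{0}^{π} ∫_{0}^{3} (21r^2 + 84) · r dr dθ.

Inner integral (in r): ∫_{0}^{3} (21r^2 + 84) · r dr = 3213/4.

Outer integral (in θ): ∫_{0}^{π} (3213/4) dθ = 3213π/4.

Therefore ∬_D (21x^2 + 21y^2 + 84) dA = 3213π/4.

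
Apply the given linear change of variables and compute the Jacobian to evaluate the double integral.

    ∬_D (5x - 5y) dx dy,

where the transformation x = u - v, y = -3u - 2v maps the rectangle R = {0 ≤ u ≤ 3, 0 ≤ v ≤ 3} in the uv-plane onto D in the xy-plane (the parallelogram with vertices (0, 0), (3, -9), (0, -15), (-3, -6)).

Compute the Jacobian determinant of (x, y) with respect to (u, v):

    ∂(x,y)/∂(u,v) = | 1  -1 | = (1)(-2) - (-1)(-3) = -5.
                   | -3  -2 |

Its absolute value is |J| = 5 (the area scaling factor).

Substituting x = u - v, y = -3u - 2v into the integrand,

    5x - 5y → 20u + 5v,

so the integral becomes

    ∬_R (20u + 5v) · |J| du dv = ∫_0^3 ∫_0^3 (100u + 25v) dv du.

Inner (v): 300u + 225/2.
Outer (u): 3375/2.

Therefore ∬_D (5x - 5y) dx dy = 3375/2.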